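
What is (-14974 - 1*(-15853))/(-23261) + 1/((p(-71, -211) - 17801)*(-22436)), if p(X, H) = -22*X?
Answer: -320253258055/8474870963244 ≈ -0.037789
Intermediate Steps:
(-14974 - 1*(-15853))/(-23261) + 1/((p(-71, -211) - 17801)*(-22436)) = (-14974 - 1*(-15853))/(-23261) + 1/(-22*(-71) - 17801*(-22436)) = (-14974 + 15853)*(-1/23261) - 1/22436/(1562 - 17801) = 879*(-1/23261) - 1/22436/(-16239) = -879/23261 - 1/16239*(-1/22436) = -879/23261 + 1/364338204 = -320253258055/8474870963244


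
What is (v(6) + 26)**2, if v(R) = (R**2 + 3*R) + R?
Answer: 7396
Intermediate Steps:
v(R) = R**2 + 4*R
(v(6) + 26)**2 = (6*(4 + 6) + 26)**2 = (6*10 + 26)**2 = (60 + 26)**2 = 86**2 = 7396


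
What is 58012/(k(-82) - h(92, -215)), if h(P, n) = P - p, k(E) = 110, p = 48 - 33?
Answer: 58012/33 ≈ 1757.9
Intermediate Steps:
p = 15
h(P, n) = -15 + P (h(P, n) = P - 1*15 = P - 15 = -15 + P)
58012/(k(-82) - h(92, -215)) = 58012/(110 - (-15 + 92)) = 58012/(110 - 1*77) = 58012/(110 - 77) = 58012/33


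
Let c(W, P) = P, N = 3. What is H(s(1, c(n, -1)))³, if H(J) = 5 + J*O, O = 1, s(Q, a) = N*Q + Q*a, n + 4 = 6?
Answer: 343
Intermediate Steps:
n = 2 (n = -4 + 6 = 2)
s(Q, a) = 3*Q + Q*a
H(J) = 5 + J (H(J) = 5 + J*1 = 5 + J)
H(s(1, c(n, -1)))³ = (5 + 1*(3 - 1))³ = (5 + 1*2)³ = (5 + 2)³ = 7³ = 343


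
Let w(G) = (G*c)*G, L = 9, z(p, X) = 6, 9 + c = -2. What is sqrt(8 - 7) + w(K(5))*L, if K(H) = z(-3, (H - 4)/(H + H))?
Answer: -3563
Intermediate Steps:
c = -11 (c = -9 - 2 = -11)
K(H) = 6
w(G) = -11*G**2 (w(G) = (G*(-11))*G = (-11*G)*G = -11*G**2)
sqrt(8 - 7) + w(K(5))*L = sqrt(8 - 7) - 11*6**2*9 = sqrt(1) - 11*36*9 = 1 - 396*9 = 1 - 3564 = -3563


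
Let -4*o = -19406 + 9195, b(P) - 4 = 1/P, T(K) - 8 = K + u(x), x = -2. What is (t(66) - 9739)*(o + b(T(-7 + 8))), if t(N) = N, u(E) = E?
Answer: -692519089/28 ≈ -2.4733e+7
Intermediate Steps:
T(K) = 6 + K (T(K) = 8 + (K - 2) = 8 + (-2 + K) = 6 + K)
b(P) = 4 + 1/P
o = 10211/4 (o = -(-19406 + 9195)/4 = -1/4*(-10211) = 10211/4 ≈ 2552.8)
(t(66) - 9739)*(o + b(T(-7 + 8))) = (66 - 9739)*(10211/4 + (4 + 1/(6 + (-7 + 8)))) = -9673*(10211/4 + (4 + 1/(6 + 1))) = -9673*(10211/4 + (4 + 1/7)) = -9673*(10211/4 + 29/7) = -9673*71593/28 = -692519089/28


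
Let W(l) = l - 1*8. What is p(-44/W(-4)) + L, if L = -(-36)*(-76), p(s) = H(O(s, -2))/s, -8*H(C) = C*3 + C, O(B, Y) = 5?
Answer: -60207/22 ≈ -2736.7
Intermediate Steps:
W(l) = -8 + l (W(l) = l - 8 = -8 + l)
H(C) = -C/2 (H(C) = -(C*3 + C)/8 = -(3*C + C)/8 = -C/2)
p(s) = -5/(2*s) (p(s) = (-1/2*5)/s = -5/(2*s))
L = -2736 (L = -4*684 = -2736)
p(-44/W(-4)) + L = -5/(2*((-44/(-8 - 4)))) - 2736 = -5/(2*((-44/(-12)))) - 2736 = -5/(2*((-44*(-1/12)))) - 2736 = -5/(2*11/3) - 2736 = -5/2*3/11 - 2736 = -15/22 - 2736 = -60207/22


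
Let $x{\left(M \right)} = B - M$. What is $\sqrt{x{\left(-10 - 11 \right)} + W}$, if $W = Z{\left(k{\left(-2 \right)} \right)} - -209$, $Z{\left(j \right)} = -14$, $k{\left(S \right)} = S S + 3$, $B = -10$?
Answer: $\sqrt{206} \approx 14.353$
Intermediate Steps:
$k{\left(S \right)} = 3 + S^{2}$ ($k{\left(S \right)} = S^{2} + 3 = 3 + S^{2}$)
$x{\left(M \right)} = -10 - M$
$W = 195$ ($W = -14 - -209 = -14 + 209 = 195$)
$\sqrt{x{\left(-10 - 11 \right)} + W} = \sqrt{\left(-10 - \left(-10 - 11\right)\right) + 195} = \sqrt{\left(-10 - -21\right) + 195} = \sqrt{\left(-10 + 21\right) + 195} = \sqrt{11 + 195} = \sqrt{206}$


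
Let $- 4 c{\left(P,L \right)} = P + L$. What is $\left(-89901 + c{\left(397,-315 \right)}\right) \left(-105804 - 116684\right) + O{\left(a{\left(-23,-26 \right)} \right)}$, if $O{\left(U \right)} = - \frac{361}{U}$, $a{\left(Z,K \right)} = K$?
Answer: $\frac{520167822353}{26} \approx 2.0006 \cdot 10^{10}$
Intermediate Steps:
$c{\left(P,L \right)} = - \frac{L}{4} - \frac{P}{4}$ ($c{\left(P,L \right)} = - \frac{P + L}{4} = - \frac{L + P}{4} = - \frac{L}{4} - \frac{P}{4}$)
$\left(-89901 + c{\left(397,-315 \right)}\right) \left(-105804 - 116684\right) + O{\left(a{\left(-23,-26 \right)} \right)} = \left(-89901 - \frac{41}{2}\right) \left(-105804 - 116684\right) - \frac{361}{-26} = \left(-89901 + \left(\frac{315}{4} - \frac{397}{4}\right)\right) \left(-222488\right) - - \frac{361}{26} = \left(-89901 - \frac{41}{2}\right) \left(-222488\right) + \frac{361}{26} = \left(- \frac{179843}{2}\right) \left(-222488\right) + \frac{361}{26} = 20006454692 + \frac{361}{26} = \frac{520167822353}{26}$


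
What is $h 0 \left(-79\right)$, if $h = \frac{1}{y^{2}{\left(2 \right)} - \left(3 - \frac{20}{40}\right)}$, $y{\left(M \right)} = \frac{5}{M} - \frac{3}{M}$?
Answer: $0$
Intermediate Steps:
$y{\left(M \right)} = \frac{2}{M}$
$h = - \frac{2}{3}$ ($h = \frac{1}{\left(\frac{2}{2}\right)^{2} - \left(3 - \frac{20}{40}\right)} = \frac{1}{\left(2 \cdot \frac{1}{2}\right)^{2} + \left(20 \cdot \frac{1}{40} - 3\right)} = \frac{1}{1^{2} + \left(\frac{1}{2} - 3\right)} = \frac{1}{1 - \frac{5}{2}} = \frac{1}{- \frac{3}{2}} = - \frac{2}{3} \approx -0.66667$)
$h 0 \left(-79\right) = \left(- \frac{2}{3}\right) 0 \left(-79\right) = 0 \left(-79\right) = 0$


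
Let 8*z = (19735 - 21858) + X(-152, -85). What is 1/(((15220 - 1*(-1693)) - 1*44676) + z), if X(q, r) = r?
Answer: -1/28039 ≈ -3.5665e-5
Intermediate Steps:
z = -276 (z = ((19735 - 21858) - 85)/8 = (-2123 - 85)/8 = (⅛)*(-2208) = -276)
1/(((15220 - 1*(-1693)) - 1*44676) + z) = 1/(((15220 - 1*(-1693)) - 1*44676) - 276) = 1/(((15220 + 1693) - 44676) - 276) = 1/((16913 - 44676) - 276) = 1/(-27763 - 276) = 1/(-28039) = -1/28039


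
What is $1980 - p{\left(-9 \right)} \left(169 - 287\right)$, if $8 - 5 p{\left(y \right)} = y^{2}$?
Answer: $\frac{1286}{5} \approx 257.2$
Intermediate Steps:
$p{\left(y \right)} = \frac{8}{5} - \frac{y^{2}}{5}$
$1980 - p{\left(-9 \right)} \left(169 - 287\right) = 1980 - \left(\frac{8}{5} - \frac{\left(-9\right)^{2}}{5}\right) \left(169 - 287\right) = 1980 - \left(\frac{8}{5} - \frac{81}{5}\right) \left(-118\right) = 1980 - \left(- \frac{73}{5}\right) \left(-118\right) = 1980 - \frac{8614}{5} = \frac{1286}{5}$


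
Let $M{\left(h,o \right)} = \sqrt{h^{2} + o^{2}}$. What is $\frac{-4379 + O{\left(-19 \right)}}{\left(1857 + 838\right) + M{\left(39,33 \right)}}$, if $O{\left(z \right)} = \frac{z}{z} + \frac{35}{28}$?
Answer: $- \frac{9436273}{5808332} + \frac{52521 \sqrt{290}}{29041660} \approx -1.5938$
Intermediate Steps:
$O{\left(z \right)} = \frac{9}{4}$ ($O{\left(z \right)} = 1 + 35 \cdot \frac{1}{28} = 1 + \frac{5}{4} = \frac{9}{4}$)
$\frac{-4379 + O{\left(-19 \right)}}{\left(1857 + 838\right) + M{\left(39,33 \right)}} = \frac{-4379 + \frac{9}{4}}{\left(1857 + 838\right) + \sqrt{39^{2} + 33^{2}}} = - \frac{17507}{4 \left(2695 + \sqrt{1521 + 1089}\right)} = - \frac{17507}{4 \left(2695 + \sqrt{2610}\right)} = - \frac{17507}{4 \left(2695 + 3 \sqrt{290}\right)}$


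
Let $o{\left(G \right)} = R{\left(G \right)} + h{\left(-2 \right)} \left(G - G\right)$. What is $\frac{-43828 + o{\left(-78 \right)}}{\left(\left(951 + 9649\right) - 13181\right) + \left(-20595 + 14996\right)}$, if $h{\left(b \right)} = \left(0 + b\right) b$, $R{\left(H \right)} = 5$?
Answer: $\frac{43823}{8180} \approx 5.3573$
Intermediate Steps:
$h{\left(b \right)} = b^{2}$ ($h{\left(b \right)} = b b = b^{2}$)
$o{\left(G \right)} = 5$ ($o{\left(G \right)} = 5 + \left(-2\right)^{2} \left(G - G\right) = 5 + 4 \cdot 0 = 5 + 0 = 5$)
$\frac{-43828 + o{\left(-78 \right)}}{\left(\left(951 + 9649\right) - 13181\right) + \left(-20595 + 14996\right)} = \frac{-43828 + 5}{\left(\left(951 + 9649\right) - 13181\right) + \left(-20595 + 14996\right)} = - \frac{43823}{\left(10600 - 13181\right) - 5599} = - \frac{43823}{-2581 - 5599} = - \frac{43823}{-8180} = \left(-43823\right) \left(- \frac{1}{8180}\right) = \frac{43823}{8180}$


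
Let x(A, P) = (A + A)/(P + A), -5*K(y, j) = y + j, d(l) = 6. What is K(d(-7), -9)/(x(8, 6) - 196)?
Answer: -21/6820 ≈ -0.0030792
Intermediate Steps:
K(y, j) = -j/5 - y/5 (K(y, j) = -(y + j)/5 = -(j + y)/5 = -j/5 - y/5)
x(A, P) = 2*A/(A + P) (x(A, P) = (2*A)/(A + P) = 2*A/(A + P))
K(d(-7), -9)/(x(8, 6) - 196) = (-⅕*(-9) - ⅕*6)/(2*8/(8 + 6) - 196) = (9/5 - 6/5)/(2*8/14 - 196) = 3/(5*(2*8*(1/14) - 196)) = 3/(5*(8/7 - 196)) = 3/(5*(-1364/7)) = (⅗)*(-7/1364) = -21/6820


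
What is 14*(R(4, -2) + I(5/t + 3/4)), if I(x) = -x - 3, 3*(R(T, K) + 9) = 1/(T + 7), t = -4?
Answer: -5299/33 ≈ -160.58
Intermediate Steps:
R(T, K) = -9 + 1/(3*(7 + T)) (R(T, K) = -9 + 1/(3*(T + 7)) = -9 + 1/(3*(7 + T)))
I(x) = -3 - x
14*(R(4, -2) + I(5/t + 3/4)) = 14*((-188 - 27*4)/(3*(7 + 4)) + (-3 - (5/(-4) + 3/4))) = 14*((⅓)*(-188 - 108)/11 + (-3 - (5*(-¼) + 3*(¼)))) = 14*((⅓)*(1/11)*(-296) + (-3 - (-5/4 + ¾))) = 14*(-296/33 + (-3 - 1*(-½))) = 14*(-296/33 + (-3 + ½)) = 14*(-296/33 - 5/2) = 14*(-757/66) = -5299/33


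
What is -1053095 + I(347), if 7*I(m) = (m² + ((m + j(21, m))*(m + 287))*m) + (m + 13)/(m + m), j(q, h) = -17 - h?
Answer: -3813953854/2429 ≈ -1.5702e+6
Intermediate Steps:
I(m) = m²/7 + m*(-4879 - 17*m)/7 + (13 + m)/(14*m) (I(m) = ((m² + ((m + (-17 - m))*(m + 287))*m) + (m + 13)/(m + m))/7 = ((m² + (-17*(287 + m))*m) + (13 + m)/((2*m)))/7 = ((m² + (-4879 - 17*m)*m) + (13 + m)*(1/(2*m)))/7 = ((m² + m*(-4879 - 17*m)) + (13 + m)/(2*m))/7 = (m² + m*(-4879 - 17*m) + (13 + m)/(2*m))/7 = m²/7 + m*(-4879 - 17*m)/7 + (13 + m)/(14*m))
-1053095 + I(347) = -1053095 + (1/14)*(13 + 347 - 9758*347² - 32*347³)/347 = -1053095 + (1/14)*(1/347)*(13 + 347 - 9758*120409 - 32*41781923) = -1053095 + (1/14)*(1/347)*(13 + 347 - 1174951022 - 1337021536) = -1053095 + (1/14)*(1/347)*(-2511972198) = -1053095 - 1255986099/2429 = -3813953854/2429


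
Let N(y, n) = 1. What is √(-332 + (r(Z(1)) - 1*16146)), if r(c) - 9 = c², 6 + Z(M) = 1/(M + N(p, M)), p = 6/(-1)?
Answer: I*√65755/2 ≈ 128.21*I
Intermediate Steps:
p = -6 (p = 6*(-1) = -6)
Z(M) = -6 + 1/(1 + M) (Z(M) = -6 + 1/(M + 1) = -6 + 1/(1 + M))
r(c) = 9 + c²
√(-332 + (r(Z(1)) - 1*16146)) = √(-332 + ((9 + ((-5 - 6*1)/(1 + 1))²) - 1*16146)) = √(-332 + ((9 + ((-5 - 6)/2)²) - 16146)) = √(-332 + ((9 + ((½)*(-11))²) - 16146)) = √(-332 + ((9 + (-11/2)²) - 16146)) = √(-332 + ((9 + 121/4) - 16146)) = √(-332 + (157/4 - 16146)) = √(-332 - 64427/4) = √(-65755/4) = I*√65755/2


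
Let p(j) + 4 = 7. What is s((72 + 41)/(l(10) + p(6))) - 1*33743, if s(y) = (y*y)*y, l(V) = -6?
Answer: -2353958/27 ≈ -87184.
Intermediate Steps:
p(j) = 3 (p(j) = -4 + 7 = 3)
s(y) = y**3 (s(y) = y**2*y = y**3)
s((72 + 41)/(l(10) + p(6))) - 1*33743 = ((72 + 41)/(-6 + 3))**3 - 1*33743 = (113/(-3))**3 - 33743 = (113*(-1/3))**3 - 33743 = (-113/3)**3 - 33743 = -1442897/27 - 33743 = -2353958/27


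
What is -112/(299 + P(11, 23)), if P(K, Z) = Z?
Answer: -8/23 ≈ -0.34783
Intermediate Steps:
-112/(299 + P(11, 23)) = -112/(299 + 23) = -112/322 = -112*1/322 = -8/23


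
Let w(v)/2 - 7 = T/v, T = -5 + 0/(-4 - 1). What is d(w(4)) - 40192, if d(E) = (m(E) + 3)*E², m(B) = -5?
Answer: -80913/2 ≈ -40457.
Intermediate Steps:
T = -5 (T = -5 + 0/(-5) = -5 - ⅕*0 = -5 + 0 = -5)
w(v) = 14 - 10/v (w(v) = 14 + 2*(-5/v) = 14 - 10/v)
d(E) = -2*E² (d(E) = (-5 + 3)*E² = -2*E²)
d(w(4)) - 40192 = -2*(14 - 10/4)² - 40192 = -2*(14 - 10*¼)² - 40192 = -2*(14 - 5/2)² - 40192 = -2*(23/2)² - 40192 = -2*529/4 - 40192 = -529/2 - 40192 = -80913/2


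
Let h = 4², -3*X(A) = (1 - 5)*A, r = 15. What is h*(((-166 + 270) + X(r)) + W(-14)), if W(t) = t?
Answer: 1760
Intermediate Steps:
X(A) = 4*A/3 (X(A) = -(1 - 5)*A/3 = -(-4)*A/3 = 4*A/3)
h = 16
h*(((-166 + 270) + X(r)) + W(-14)) = 16*(((-166 + 270) + (4/3)*15) - 14) = 16*((104 + 20) - 14) = 16*(124 - 14) = 16*110 = 1760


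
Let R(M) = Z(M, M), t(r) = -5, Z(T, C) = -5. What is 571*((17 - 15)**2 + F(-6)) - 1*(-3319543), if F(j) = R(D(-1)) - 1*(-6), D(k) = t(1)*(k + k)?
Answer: 3322398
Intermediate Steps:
D(k) = -10*k (D(k) = -5*(k + k) = -10*k)
R(M) = -5
F(j) = 1 (F(j) = -5 - 1*(-6) = -5 + 6 = 1)
571*((17 - 15)**2 + F(-6)) - 1*(-3319543) = 571*((17 - 15)**2 + 1) - 1*(-3319543) = 571*(2**2 + 1) + 3319543 = 571*(4 + 1) + 3319543 = 571*5 + 3319543 = 2855 + 3319543 = 3322398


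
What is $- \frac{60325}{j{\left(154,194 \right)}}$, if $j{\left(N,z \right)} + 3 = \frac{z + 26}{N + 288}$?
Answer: $\frac{13331825}{553} \approx 24108.0$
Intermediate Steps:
$j{\left(N,z \right)} = -3 + \frac{26 + z}{288 + N}$ ($j{\left(N,z \right)} = -3 + \frac{z + 26}{N + 288} = -3 + \frac{26 + z}{288 + N}$)
$- \frac{60325}{j{\left(154,194 \right)}} = - \frac{60325}{\frac{1}{288 + 154} \left(-838 + 194 - 462\right)} = - \frac{60325}{\frac{1}{442} \left(-838 + 194 - 462\right)} = - \frac{60325}{\frac{1}{442} \left(-1106\right)} = - \frac{60325}{- \frac{553}{221}} = \left(-60325\right) \left(- \frac{221}{553}\right) = \frac{13331825}{553}$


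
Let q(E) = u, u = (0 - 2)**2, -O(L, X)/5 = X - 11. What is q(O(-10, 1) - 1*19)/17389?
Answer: 4/17389 ≈ 0.00023003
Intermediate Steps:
O(L, X) = 55 - 5*X (O(L, X) = -5*(X - 11) = -5*(-11 + X) = 55 - 5*X)
u = 4 (u = (-2)**2 = 4)
q(E) = 4
q(O(-10, 1) - 1*19)/17389 = 4/17389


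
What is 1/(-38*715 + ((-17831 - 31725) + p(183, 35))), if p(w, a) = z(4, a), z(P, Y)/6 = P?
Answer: -1/76702 ≈ -1.3037e-5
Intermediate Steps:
z(P, Y) = 6*P
p(w, a) = 24 (p(w, a) = 6*4 = 24)
1/(-38*715 + ((-17831 - 31725) + p(183, 35))) = 1/(-38*715 + ((-17831 - 31725) + 24)) = 1/(-27170 + (-49556 + 24)) = 1/(-27170 - 49532) = 1/(-76702) = -1/76702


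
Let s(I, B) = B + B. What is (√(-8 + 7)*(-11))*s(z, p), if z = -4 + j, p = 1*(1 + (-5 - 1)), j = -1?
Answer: 110*I ≈ 110.0*I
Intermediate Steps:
p = -5 (p = 1*(1 - 6) = 1*(-5) = -5)
z = -5 (z = -4 - 1 = -5)
s(I, B) = 2*B
(√(-8 + 7)*(-11))*s(z, p) = (√(-8 + 7)*(-11))*(2*(-5)) = (√(-1)*(-11))*(-10) = (I*(-11))*(-10) = -11*I*(-10) = 110*I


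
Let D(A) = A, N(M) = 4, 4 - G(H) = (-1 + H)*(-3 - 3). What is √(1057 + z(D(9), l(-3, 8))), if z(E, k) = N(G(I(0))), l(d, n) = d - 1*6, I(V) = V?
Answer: √1061 ≈ 32.573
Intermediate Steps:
G(H) = -2 + 6*H (G(H) = 4 - (-1 + H)*(-3 - 3) = 4 - (-1 + H)*(-6) = 4 - (6 - 6*H) = 4 + (-6 + 6*H) = -2 + 6*H)
l(d, n) = -6 + d (l(d, n) = d - 6 = -6 + d)
z(E, k) = 4
√(1057 + z(D(9), l(-3, 8))) = √(1057 + 4) = √1061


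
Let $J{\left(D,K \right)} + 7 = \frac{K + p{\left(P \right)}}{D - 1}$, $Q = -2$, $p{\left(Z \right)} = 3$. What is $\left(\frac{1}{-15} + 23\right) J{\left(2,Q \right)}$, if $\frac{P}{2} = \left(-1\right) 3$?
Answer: $- \frac{688}{5} \approx -137.6$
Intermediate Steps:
$P = -6$ ($P = 2 \left(\left(-1\right) 3\right) = 2 \left(-3\right) = -6$)
$J{\left(D,K \right)} = -7 + \frac{3 + K}{-1 + D}$ ($J{\left(D,K \right)} = -7 + \frac{K + 3}{D - 1} = -7 + \frac{3 + K}{-1 + D}$)
$\left(\frac{1}{-15} + 23\right) J{\left(2,Q \right)} = \left(\frac{1}{-15} + 23\right) \frac{10 - 2 - 14}{-1 + 2} = \left(- \frac{1}{15} + 23\right) \frac{10 - 2 - 14}{1} = \frac{344 \cdot 1 \left(-6\right)}{15} = \frac{344}{15} \left(-6\right) = - \frac{688}{5}$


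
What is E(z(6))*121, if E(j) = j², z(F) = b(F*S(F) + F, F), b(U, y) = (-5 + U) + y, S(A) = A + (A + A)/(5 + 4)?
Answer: 314721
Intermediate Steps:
S(A) = 11*A/9 (S(A) = A + (2*A)/9 = A + (2*A)*(⅑) = A + 2*A/9 = 11*A/9)
b(U, y) = -5 + U + y
z(F) = -5 + 2*F + 11*F²/9 (z(F) = -5 + (F*(11*F/9) + F) + F = -5 + (11*F²/9 + F) + F = -5 + (F + 11*F²/9) + F = -5 + 2*F + 11*F²/9)
E(z(6))*121 = (-5 + 2*6 + (11/9)*6²)²*121 = (-5 + 12 + (11/9)*36)²*121 = (-5 + 12 + 44)²*121 = 51²*121 = 2601*121 = 314721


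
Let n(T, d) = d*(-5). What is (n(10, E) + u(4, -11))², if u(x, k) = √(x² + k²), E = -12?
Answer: (60 + √137)² ≈ 5141.6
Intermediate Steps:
n(T, d) = -5*d
u(x, k) = √(k² + x²)
(n(10, E) + u(4, -11))² = (-5*(-12) + √((-11)² + 4²))² = (60 + √(121 + 16))² = (60 + √137)²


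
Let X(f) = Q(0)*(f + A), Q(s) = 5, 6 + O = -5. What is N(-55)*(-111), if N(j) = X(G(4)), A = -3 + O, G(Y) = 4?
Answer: 5550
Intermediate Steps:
O = -11 (O = -6 - 5 = -11)
A = -14 (A = -3 - 11 = -14)
X(f) = -70 + 5*f (X(f) = 5*(f - 14) = 5*(-14 + f) = -70 + 5*f)
N(j) = -50 (N(j) = -70 + 5*4 = -70 + 20 = -50)
N(-55)*(-111) = -50*(-111) = 5550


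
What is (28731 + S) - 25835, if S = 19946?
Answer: 22842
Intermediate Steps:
(28731 + S) - 25835 = (28731 + 19946) - 25835 = 48677 - 25835 = 22842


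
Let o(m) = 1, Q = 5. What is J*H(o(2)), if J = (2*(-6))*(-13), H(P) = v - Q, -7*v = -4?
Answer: -4836/7 ≈ -690.86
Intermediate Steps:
v = 4/7 (v = -⅐*(-4) = 4/7 ≈ 0.57143)
H(P) = -31/7 (H(P) = 4/7 - 1*5 = 4/7 - 5 = -31/7)
J = 156 (J = -12*(-13) = 156)
J*H(o(2)) = 156*(-31/7) = -4836/7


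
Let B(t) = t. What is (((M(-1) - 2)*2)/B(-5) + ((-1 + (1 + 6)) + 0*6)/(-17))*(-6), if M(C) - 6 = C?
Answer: 792/85 ≈ 9.3176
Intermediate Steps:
M(C) = 6 + C
(((M(-1) - 2)*2)/B(-5) + ((-1 + (1 + 6)) + 0*6)/(-17))*(-6) = ((((6 - 1) - 2)*2)/(-5) + ((-1 + (1 + 6)) + 0*6)/(-17))*(-6) = (((5 - 2)*2)*(-1/5) + ((-1 + 7) + 0)*(-1/17))*(-6) = ((3*2)*(-1/5) + (6 + 0)*(-1/17))*(-6) = (6*(-1/5) + 6*(-1/17))*(-6) = (-6/5 - 6/17)*(-6) = -132/85*(-6) = 792/85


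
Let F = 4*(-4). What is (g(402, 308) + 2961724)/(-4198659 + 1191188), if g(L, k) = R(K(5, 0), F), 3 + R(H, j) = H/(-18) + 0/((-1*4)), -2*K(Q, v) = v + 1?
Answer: -106621957/108268956 ≈ -0.98479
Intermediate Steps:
K(Q, v) = -1/2 - v/2 (K(Q, v) = -(v + 1)/2 = -(1 + v)/2 = -1/2 - v/2)
F = -16
R(H, j) = -3 - H/18 (R(H, j) = -3 + (H/(-18) + 0/((-1*4))) = -3 + (H*(-1/18) + 0/(-4)) = -3 + (-H/18 + 0*(-1/4)) = -3 + (-H/18 + 0) = -3 - H/18)
g(L, k) = -107/36 (g(L, k) = -3 - (-1/2 - 1/2*0)/18 = -3 - (-1/2 + 0)/18 = -3 - 1/18*(-1/2) = -3 + 1/36 = -107/36)
(g(402, 308) + 2961724)/(-4198659 + 1191188) = (-107/36 + 2961724)/(-4198659 + 1191188) = (106621957/36)/(-3007471) = (106621957/36)*(-1/3007471) = -106621957/108268956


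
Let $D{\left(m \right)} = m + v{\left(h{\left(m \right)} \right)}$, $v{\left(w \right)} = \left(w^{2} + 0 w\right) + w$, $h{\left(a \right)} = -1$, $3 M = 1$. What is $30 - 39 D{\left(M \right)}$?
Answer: $17$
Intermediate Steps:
$M = \frac{1}{3}$ ($M = \frac{1}{3} \cdot 1 = \frac{1}{3} \approx 0.33333$)
$v{\left(w \right)} = w + w^{2}$ ($v{\left(w \right)} = \left(w^{2} + 0\right) + w = w^{2} + w = w + w^{2}$)
$D{\left(m \right)} = m$ ($D{\left(m \right)} = m - \left(1 - 1\right) = m - 0 = m + 0 = m$)
$30 - 39 D{\left(M \right)} = 30 - 13 = 17$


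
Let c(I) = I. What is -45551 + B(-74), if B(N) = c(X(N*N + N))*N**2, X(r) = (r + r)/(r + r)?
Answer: -40075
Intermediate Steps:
X(r) = 1 (X(r) = (2*r)/((2*r)) = (2*r)*(1/(2*r)) = 1)
B(N) = N**2 (B(N) = 1*N**2 = N**2)
-45551 + B(-74) = -45551 + (-74)**2 = -45551 + 5476 = -40075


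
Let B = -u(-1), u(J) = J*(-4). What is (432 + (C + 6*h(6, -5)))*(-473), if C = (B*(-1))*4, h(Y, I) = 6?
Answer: -228932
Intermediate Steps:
u(J) = -4*J
B = -4 (B = -(-4)*(-1) = -1*4 = -4)
C = 16 (C = -4*(-1)*4 = 4*4 = 16)
(432 + (C + 6*h(6, -5)))*(-473) = (432 + (16 + 6*6))*(-473) = (432 + (16 + 36))*(-473) = (432 + 52)*(-473) = 484*(-473) = -228932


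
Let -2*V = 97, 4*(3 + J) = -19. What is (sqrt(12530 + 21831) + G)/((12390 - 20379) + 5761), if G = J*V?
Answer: -3007/17824 - sqrt(34361)/2228 ≈ -0.25190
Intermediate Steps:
J = -31/4 (J = -3 + (1/4)*(-19) = -3 - 19/4 = -31/4 ≈ -7.7500)
V = -97/2 (V = -1/2*97 = -97/2 ≈ -48.500)
G = 3007/8 (G = -31/4*(-97/2) = 3007/8 ≈ 375.88)
(sqrt(12530 + 21831) + G)/((12390 - 20379) + 5761) = (sqrt(12530 + 21831) + 3007/8)/((12390 - 20379) + 5761) = (sqrt(34361) + 3007/8)/(-7989 + 5761) = (3007/8 + sqrt(34361))/(-2228) = (3007/8 + sqrt(34361))*(-1/2228) = -3007/17824 - sqrt(34361)/2228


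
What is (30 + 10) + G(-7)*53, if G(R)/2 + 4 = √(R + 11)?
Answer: -172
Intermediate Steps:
G(R) = -8 + 2*√(11 + R) (G(R) = -8 + 2*√(R + 11) = -8 + 2*√(11 + R))
(30 + 10) + G(-7)*53 = (30 + 10) + (-8 + 2*√(11 - 7))*53 = 40 + (-8 + 2*√4)*53 = 40 + (-8 + 2*2)*53 = 40 + (-8 + 4)*53 = 40 - 4*53 = 40 - 212 = -172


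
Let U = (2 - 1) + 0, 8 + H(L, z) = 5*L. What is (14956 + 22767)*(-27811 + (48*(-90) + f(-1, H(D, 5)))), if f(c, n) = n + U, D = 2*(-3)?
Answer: -1213473464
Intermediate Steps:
D = -6
H(L, z) = -8 + 5*L
U = 1 (U = 1 + 0 = 1)
f(c, n) = 1 + n (f(c, n) = n + 1 = 1 + n)
(14956 + 22767)*(-27811 + (48*(-90) + f(-1, H(D, 5)))) = (14956 + 22767)*(-27811 + (48*(-90) + (1 + (-8 + 5*(-6))))) = 37723*(-27811 + (-4320 + (1 + (-8 - 30)))) = 37723*(-27811 + (-4320 + (1 - 38))) = 37723*(-27811 + (-4320 - 37)) = 37723*(-27811 - 4357) = 37723*(-32168) = -1213473464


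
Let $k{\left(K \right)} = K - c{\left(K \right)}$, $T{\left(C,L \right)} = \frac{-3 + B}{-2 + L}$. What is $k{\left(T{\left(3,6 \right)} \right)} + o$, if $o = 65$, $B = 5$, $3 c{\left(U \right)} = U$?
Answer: $\frac{196}{3} \approx 65.333$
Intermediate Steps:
$c{\left(U \right)} = \frac{U}{3}$
$T{\left(C,L \right)} = \frac{2}{-2 + L}$ ($T{\left(C,L \right)} = \frac{-3 + 5}{-2 + L} = \frac{2}{-2 + L}$)
$k{\left(K \right)} = \frac{2 K}{3}$ ($k{\left(K \right)} = K - \frac{K}{3} = \frac{2 K}{3}$)
$k{\left(T{\left(3,6 \right)} \right)} + o = \frac{2 \frac{2}{-2 + 6}}{3} + 65 = \frac{2 \cdot \frac{2}{4}}{3} + 65 = \frac{2 \cdot 2 \cdot \frac{1}{4}}{3} + 65 = \frac{2}{3} \cdot \frac{1}{2} + 65 = \frac{1}{3} + 65 = \frac{196}{3}$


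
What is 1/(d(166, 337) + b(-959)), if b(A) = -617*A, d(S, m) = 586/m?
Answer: 337/199404497 ≈ 1.6900e-6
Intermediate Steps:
1/(d(166, 337) + b(-959)) = 1/(586/337 - 617*(-959)) = 1/(586*(1/337) + 591703) = 1/(586/337 + 591703) = 1/(199404497/337) = 337/199404497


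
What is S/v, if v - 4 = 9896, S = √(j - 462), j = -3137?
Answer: I*√3599/9900 ≈ 0.0060598*I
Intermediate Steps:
S = I*√3599 (S = √(-3137 - 462) = √(-3599) = I*√3599 ≈ 59.992*I)
v = 9900 (v = 4 + 9896 = 9900)
S/v = (I*√3599)/9900 = (I*√3599)*(1/9900) = I*√3599/9900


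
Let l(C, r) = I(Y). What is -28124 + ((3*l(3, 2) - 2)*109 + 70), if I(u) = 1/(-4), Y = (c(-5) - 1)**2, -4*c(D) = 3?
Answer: -113415/4 ≈ -28354.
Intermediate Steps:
c(D) = -3/4 (c(D) = -1/4*3 = -3/4)
Y = 49/16 (Y = (-3/4 - 1)**2 = (-7/4)**2 = 49/16 ≈ 3.0625)
I(u) = -1/4
l(C, r) = -1/4
-28124 + ((3*l(3, 2) - 2)*109 + 70) = -28124 + ((3*(-1/4) - 2)*109 + 70) = -28124 + ((-3/4 - 2)*109 + 70) = -28124 + (-11/4*109 + 70) = -28124 + (-1199/4 + 70) = -28124 - 919/4 = -113415/4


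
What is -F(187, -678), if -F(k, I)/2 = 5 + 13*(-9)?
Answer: -224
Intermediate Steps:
F(k, I) = 224 (F(k, I) = -2*(5 + 13*(-9)) = -2*(5 - 117) = -2*(-112) = 224)
-F(187, -678) = -1*224 = -224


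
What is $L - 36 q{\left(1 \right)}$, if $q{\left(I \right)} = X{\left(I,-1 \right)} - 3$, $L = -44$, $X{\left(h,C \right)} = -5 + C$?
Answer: $280$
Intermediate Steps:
$q{\left(I \right)} = -9$ ($q{\left(I \right)} = \left(-5 - 1\right) - 3 = -6 - 3 = -9$)
$L - 36 q{\left(1 \right)} = -44 - -324 = -44 + 324 = 280$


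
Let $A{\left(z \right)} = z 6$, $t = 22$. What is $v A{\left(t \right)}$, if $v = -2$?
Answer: $-264$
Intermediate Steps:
$A{\left(z \right)} = 6 z$
$v A{\left(t \right)} = - 2 \cdot 6 \cdot 22 = \left(-2\right) 132 = -264$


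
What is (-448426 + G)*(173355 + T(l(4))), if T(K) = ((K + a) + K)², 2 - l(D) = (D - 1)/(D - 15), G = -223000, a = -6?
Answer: -14083973446886/121 ≈ -1.1640e+11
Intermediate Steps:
l(D) = 2 - (-1 + D)/(-15 + D) (l(D) = 2 - (D - 1)/(D - 15) = 2 - (-1 + D)/(-15 + D))
T(K) = (-6 + 2*K)² (T(K) = ((K - 6) + K)² = ((-6 + K) + K)² = (-6 + 2*K)²)
(-448426 + G)*(173355 + T(l(4))) = (-448426 - 223000)*(173355 + 4*(-3 + (-29 + 4)/(-15 + 4))²) = -671426*(173355 + 4*(-3 - 25/(-11))²) = -671426*(173355 + 4*(-3 - 1/11*(-25))²) = -671426*(173355 + 4*(-3 + 25/11)²) = -671426*(173355 + 4*(-8/11)²) = -671426*(173355 + 4*(64/121)) = -671426*(173355 + 256/121) = -671426*20976211/121 = -14083973446886/121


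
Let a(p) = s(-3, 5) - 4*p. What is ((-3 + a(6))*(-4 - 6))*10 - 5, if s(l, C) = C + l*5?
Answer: 3695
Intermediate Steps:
s(l, C) = C + 5*l
a(p) = -10 - 4*p (a(p) = (5 + 5*(-3)) - 4*p = (5 - 15) - 4*p = -10 - 4*p)
((-3 + a(6))*(-4 - 6))*10 - 5 = ((-3 + (-10 - 4*6))*(-4 - 6))*10 - 5 = ((-3 + (-10 - 24))*(-10))*10 - 5 = ((-3 - 34)*(-10))*10 - 5 = -37*(-10)*10 - 5 = 370*10 - 5 = 3700 - 5 = 3695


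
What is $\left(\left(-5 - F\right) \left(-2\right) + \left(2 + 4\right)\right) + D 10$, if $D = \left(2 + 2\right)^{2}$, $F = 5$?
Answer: $186$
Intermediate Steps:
$D = 16$ ($D = 4^{2} = 16$)
$\left(\left(-5 - F\right) \left(-2\right) + \left(2 + 4\right)\right) + D 10 = \left(\left(-5 - 5\right) \left(-2\right) + \left(2 + 4\right)\right) + 16 \cdot 10 = \left(\left(-5 - 5\right) \left(-2\right) + 6\right) + 160 = \left(\left(-10\right) \left(-2\right) + 6\right) + 160 = \left(20 + 6\right) + 160 = 26 + 160 = 186$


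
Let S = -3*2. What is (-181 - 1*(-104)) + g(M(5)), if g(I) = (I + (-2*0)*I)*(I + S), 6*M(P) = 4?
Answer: -725/9 ≈ -80.556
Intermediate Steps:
M(P) = 2/3 (M(P) = (1/6)*4 = 2/3)
S = -6
g(I) = I*(-6 + I) (g(I) = (I + (-2*0)*I)*(I - 6) = (I + 0*I)*(-6 + I) = (I + 0)*(-6 + I) = I*(-6 + I))
(-181 - 1*(-104)) + g(M(5)) = (-181 - 1*(-104)) + 2*(-6 + 2/3)/3 = (-181 + 104) + (2/3)*(-16/3) = -77 - 32/9 = -725/9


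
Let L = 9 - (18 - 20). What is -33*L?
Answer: -363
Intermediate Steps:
L = 11 (L = 9 - 1*(-2) = 9 + 2 = 11)
-33*L = -33*11 = -363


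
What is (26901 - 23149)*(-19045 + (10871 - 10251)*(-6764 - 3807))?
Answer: -24662139880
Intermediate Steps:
(26901 - 23149)*(-19045 + (10871 - 10251)*(-6764 - 3807)) = 3752*(-19045 + 620*(-10571)) = 3752*(-19045 - 6554020) = 3752*(-6573065) = -24662139880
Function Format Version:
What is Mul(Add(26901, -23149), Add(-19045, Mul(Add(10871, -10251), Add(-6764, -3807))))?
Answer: -24662139880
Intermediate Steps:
Mul(Add(26901, -23149), Add(-19045, Mul(Add(10871, -10251), Add(-6764, -3807)))) = Mul(3752, Add(-19045, Mul(620, -10571))) = Mul(3752, Add(-19045, -6554020)) = Mul(3752, -6573065) = -24662139880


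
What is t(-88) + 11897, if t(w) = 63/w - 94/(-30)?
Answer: 15707231/1320 ≈ 11899.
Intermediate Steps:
t(w) = 47/15 + 63/w (t(w) = 63/w - 94*(-1/30) = 63/w + 47/15 = 47/15 + 63/w)
t(-88) + 11897 = (47/15 + 63/(-88)) + 11897 = (47/15 + 63*(-1/88)) + 11897 = (47/15 - 63/88) + 11897 = 3191/1320 + 11897 = 15707231/1320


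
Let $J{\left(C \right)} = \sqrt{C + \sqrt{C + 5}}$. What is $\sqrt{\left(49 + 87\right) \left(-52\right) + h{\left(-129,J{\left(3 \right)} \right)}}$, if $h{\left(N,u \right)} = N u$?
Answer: $\sqrt{-7072 - 129 \sqrt{3 + 2 \sqrt{2}}} \approx 85.927 i$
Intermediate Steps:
$J{\left(C \right)} = \sqrt{C + \sqrt{5 + C}}$
$\sqrt{\left(49 + 87\right) \left(-52\right) + h{\left(-129,J{\left(3 \right)} \right)}} = \sqrt{\left(49 + 87\right) \left(-52\right) - 129 \sqrt{3 + \sqrt{5 + 3}}} = \sqrt{136 \left(-52\right) - 129 \sqrt{3 + \sqrt{8}}} = \sqrt{-7072 - 129 \sqrt{3 + 2 \sqrt{2}}}$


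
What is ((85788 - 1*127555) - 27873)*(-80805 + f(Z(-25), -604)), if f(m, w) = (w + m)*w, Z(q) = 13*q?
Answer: -33448858040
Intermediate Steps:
f(m, w) = w*(m + w) (f(m, w) = (m + w)*w = w*(m + w))
((85788 - 1*127555) - 27873)*(-80805 + f(Z(-25), -604)) = ((85788 - 1*127555) - 27873)*(-80805 - 604*(13*(-25) - 604)) = ((85788 - 127555) - 27873)*(-80805 - 604*(-325 - 604)) = (-41767 - 27873)*(-80805 - 604*(-929)) = -69640*(-80805 + 561116) = -69640*480311 = -33448858040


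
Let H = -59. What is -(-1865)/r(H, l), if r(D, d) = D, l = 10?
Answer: -1865/59 ≈ -31.610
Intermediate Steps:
-(-1865)/r(H, l) = -(-1865)/(-59) = -(-1865)*(-1)/59 = -1*1865/59 = -1865/59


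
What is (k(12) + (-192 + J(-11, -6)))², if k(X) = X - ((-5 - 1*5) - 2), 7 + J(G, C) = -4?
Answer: 32041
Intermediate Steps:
J(G, C) = -11 (J(G, C) = -7 - 4 = -11)
k(X) = 12 + X (k(X) = X - ((-5 - 5) - 2) = X - (-10 - 2) = X - (-12) = X - 1*(-12) = X + 12 = 12 + X)
(k(12) + (-192 + J(-11, -6)))² = ((12 + 12) + (-192 - 11))² = (24 - 203)² = (-179)² = 32041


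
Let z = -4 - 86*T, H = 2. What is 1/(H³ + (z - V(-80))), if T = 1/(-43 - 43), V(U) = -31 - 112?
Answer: 1/148 ≈ 0.0067568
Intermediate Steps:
V(U) = -143
T = -1/86 (T = 1/(-86) = -1/86 ≈ -0.011628)
z = -3 (z = -4 - 86*(-1/86) = -4 + 1 = -3)
1/(H³ + (z - V(-80))) = 1/(2³ + (-3 - 1*(-143))) = 1/(8 + (-3 + 143)) = 1/(8 + 140) = 1/148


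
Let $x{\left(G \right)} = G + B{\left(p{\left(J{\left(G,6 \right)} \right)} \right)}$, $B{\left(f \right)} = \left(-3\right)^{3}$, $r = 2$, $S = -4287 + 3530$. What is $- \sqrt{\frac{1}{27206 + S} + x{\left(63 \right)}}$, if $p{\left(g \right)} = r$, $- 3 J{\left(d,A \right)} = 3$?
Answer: $- \frac{\sqrt{25183812085}}{26449} \approx -6.0$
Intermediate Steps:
$J{\left(d,A \right)} = -1$ ($J{\left(d,A \right)} = \left(- \frac{1}{3}\right) 3 = -1$)
$S = -757$
$p{\left(g \right)} = 2$
$B{\left(f \right)} = -27$
$x{\left(G \right)} = -27 + G$ ($x{\left(G \right)} = G - 27 = -27 + G$)
$- \sqrt{\frac{1}{27206 + S} + x{\left(63 \right)}} = - \sqrt{\frac{1}{27206 - 757} + \left(-27 + 63\right)} = - \sqrt{\frac{1}{26449} + 36} = - \sqrt{\frac{952165}{26449}} = - \frac{\sqrt{25183812085}}{26449}$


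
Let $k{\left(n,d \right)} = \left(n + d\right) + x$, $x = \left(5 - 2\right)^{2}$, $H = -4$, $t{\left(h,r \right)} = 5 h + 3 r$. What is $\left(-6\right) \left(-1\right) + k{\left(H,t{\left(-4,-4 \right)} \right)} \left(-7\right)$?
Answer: $195$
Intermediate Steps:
$t{\left(h,r \right)} = 3 r + 5 h$
$x = 9$ ($x = 3^{2} = 9$)
$k{\left(n,d \right)} = 9 + d + n$ ($k{\left(n,d \right)} = \left(n + d\right) + 9 = \left(d + n\right) + 9 = 9 + d + n$)
$\left(-6\right) \left(-1\right) + k{\left(H,t{\left(-4,-4 \right)} \right)} \left(-7\right) = \left(-6\right) \left(-1\right) + \left(9 + \left(3 \left(-4\right) + 5 \left(-4\right)\right) - 4\right) \left(-7\right) = 6 + \left(9 - 32 - 4\right) \left(-7\right) = 6 - -189 = 6 + 189 = 195$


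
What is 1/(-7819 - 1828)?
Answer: -1/9647 ≈ -0.00010366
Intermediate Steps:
1/(-7819 - 1828) = 1/(-9647) = -1/9647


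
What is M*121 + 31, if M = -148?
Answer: -17877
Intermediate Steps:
M*121 + 31 = -148*121 + 31 = -17908 + 31 = -17877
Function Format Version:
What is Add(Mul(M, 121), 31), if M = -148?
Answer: -17877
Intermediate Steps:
Add(Mul(M, 121), 31) = Add(Mul(-148, 121), 31) = Add(-17908, 31) = -17877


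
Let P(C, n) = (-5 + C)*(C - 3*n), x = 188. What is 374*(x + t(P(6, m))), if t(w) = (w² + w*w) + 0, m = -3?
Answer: 238612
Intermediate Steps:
t(w) = 2*w² (t(w) = (w² + w²) + 0 = 2*w² + 0 = 2*w²)
374*(x + t(P(6, m))) = 374*(188 + 2*(6² - 5*6 + 15*(-3) - 3*6*(-3))²) = 374*(188 + 2*(36 - 30 - 45 + 54)²) = 374*(188 + 2*15²) = 374*(188 + 2*225) = 374*(188 + 450) = 374*638 = 238612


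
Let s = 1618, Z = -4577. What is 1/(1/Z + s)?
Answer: 4577/7405585 ≈ 0.00061805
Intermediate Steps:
1/(1/Z + s) = 1/(1/(-4577) + 1618) = 1/(-1/4577 + 1618) = 1/(7405585/4577) = 4577/7405585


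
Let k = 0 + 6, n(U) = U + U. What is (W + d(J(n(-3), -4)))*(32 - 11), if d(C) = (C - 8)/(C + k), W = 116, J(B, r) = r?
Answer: 2310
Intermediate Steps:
n(U) = 2*U
k = 6
d(C) = (-8 + C)/(6 + C) (d(C) = (C - 8)/(C + 6) = (-8 + C)/(6 + C))
(W + d(J(n(-3), -4)))*(32 - 11) = (116 + (-8 - 4)/(6 - 4))*(32 - 11) = (116 - 12/2)*21 = (116 + (½)*(-12))*21 = (116 - 6)*21 = 110*21 = 2310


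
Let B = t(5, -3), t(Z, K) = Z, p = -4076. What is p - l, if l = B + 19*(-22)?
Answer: -3663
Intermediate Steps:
B = 5
l = -413 (l = 5 + 19*(-22) = 5 - 418 = -413)
p - l = -4076 - 1*(-413) = -4076 + 413 = -3663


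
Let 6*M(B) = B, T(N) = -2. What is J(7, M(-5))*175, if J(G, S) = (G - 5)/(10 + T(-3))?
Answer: 175/4 ≈ 43.750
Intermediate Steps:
M(B) = B/6
J(G, S) = -5/8 + G/8 (J(G, S) = (G - 5)/(10 - 2) = (-5 + G)/8 = (-5 + G)*(⅛) = -5/8 + G/8)
J(7, M(-5))*175 = (-5/8 + (⅛)*7)*175 = (-5/8 + 7/8)*175 = (¼)*175 = 175/4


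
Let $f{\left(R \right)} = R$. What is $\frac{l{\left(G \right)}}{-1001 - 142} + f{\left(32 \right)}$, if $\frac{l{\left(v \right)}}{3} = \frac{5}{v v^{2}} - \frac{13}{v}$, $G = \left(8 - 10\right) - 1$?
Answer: $\frac{329072}{10287} \approx 31.989$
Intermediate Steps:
$G = -3$ ($G = \left(8 - 10\right) - 1 = -2 - 1 = -3$)
$l{\left(v \right)} = - \frac{39}{v} + \frac{15}{v^{3}}$ ($l{\left(v \right)} = 3 \left(\frac{5}{v v^{2}} - \frac{13}{v}\right) = 3 \left(\frac{5}{v^{3}} - \frac{13}{v}\right) = 3 \left(- \frac{13}{v} + \frac{5}{v^{3}}\right) = - \frac{39}{v} + \frac{15}{v^{3}}$)
$\frac{l{\left(G \right)}}{-1001 - 142} + f{\left(32 \right)} = \frac{- \frac{39}{-3} + \frac{15}{-27}}{-1001 - 142} + 32 = \frac{\left(-39\right) \left(- \frac{1}{3}\right) + 15 \left(- \frac{1}{27}\right)}{-1143} + 32 = - \frac{13 - \frac{5}{9}}{1143} + 32 = \left(- \frac{1}{1143}\right) \frac{112}{9} + 32 = - \frac{112}{10287} + 32 = \frac{329072}{10287}$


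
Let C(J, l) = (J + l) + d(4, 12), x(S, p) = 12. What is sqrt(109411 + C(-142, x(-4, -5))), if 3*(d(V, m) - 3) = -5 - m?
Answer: sqrt(983505)/3 ≈ 330.57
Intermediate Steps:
d(V, m) = 4/3 - m/3 (d(V, m) = 3 + (-5 - m)/3 = 3 + (-5/3 - m/3) = 4/3 - m/3)
C(J, l) = -8/3 + J + l (C(J, l) = (J + l) + (4/3 - 1/3*12) = (J + l) + (4/3 - 4) = (J + l) - 8/3 = -8/3 + J + l)
sqrt(109411 + C(-142, x(-4, -5))) = sqrt(109411 + (-8/3 - 142 + 12)) = sqrt(109411 - 398/3) = sqrt(327835/3) = sqrt(983505)/3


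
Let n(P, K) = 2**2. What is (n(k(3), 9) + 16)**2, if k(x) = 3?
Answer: 400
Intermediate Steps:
n(P, K) = 4
(n(k(3), 9) + 16)**2 = (4 + 16)**2 = 20**2 = 400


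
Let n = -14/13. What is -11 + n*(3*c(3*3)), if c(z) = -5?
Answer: 67/13 ≈ 5.1538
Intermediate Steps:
n = -14/13 (n = -14*1/13 = -14/13 ≈ -1.0769)
-11 + n*(3*c(3*3)) = -11 - 42*(-5)/13 = -11 - 14/13*(-15) = -11 + 210/13 = 67/13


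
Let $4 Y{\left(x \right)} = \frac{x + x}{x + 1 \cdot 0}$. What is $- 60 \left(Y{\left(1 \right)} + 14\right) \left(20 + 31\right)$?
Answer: $-44370$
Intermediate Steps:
$Y{\left(x \right)} = \frac{1}{2}$ ($Y{\left(x \right)} = \frac{\left(x + x\right) \frac{1}{x + 1 \cdot 0}}{4} = \frac{2 x \frac{1}{x + 0}}{4} = \frac{2 x \frac{1}{x}}{4} = \frac{1}{4} \cdot 2 = \frac{1}{2}$)
$- 60 \left(Y{\left(1 \right)} + 14\right) \left(20 + 31\right) = - 60 \left(\frac{1}{2} + 14\right) \left(20 + 31\right) = - 60 \cdot \frac{29}{2} \cdot 51 = \left(-60\right) \frac{1479}{2} = -44370$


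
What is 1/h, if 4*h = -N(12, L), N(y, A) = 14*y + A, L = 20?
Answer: -1/47 ≈ -0.021277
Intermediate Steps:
N(y, A) = A + 14*y
h = -47 (h = (-(20 + 14*12))/4 = (-(20 + 168))/4 = (-1*188)/4 = (¼)*(-188) = -47)
1/h = 1/(-47) = -1/47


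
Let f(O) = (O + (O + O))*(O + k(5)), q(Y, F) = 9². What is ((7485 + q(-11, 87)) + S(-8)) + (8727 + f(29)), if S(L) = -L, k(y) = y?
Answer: 19259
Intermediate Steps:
q(Y, F) = 81
f(O) = 3*O*(5 + O) (f(O) = (O + (O + O))*(O + 5) = (O + 2*O)*(5 + O) = (3*O)*(5 + O) = 3*O*(5 + O))
((7485 + q(-11, 87)) + S(-8)) + (8727 + f(29)) = ((7485 + 81) - 1*(-8)) + (8727 + 3*29*(5 + 29)) = (7566 + 8) + (8727 + 3*29*34) = 7574 + (8727 + 2958) = 7574 + 11685 = 19259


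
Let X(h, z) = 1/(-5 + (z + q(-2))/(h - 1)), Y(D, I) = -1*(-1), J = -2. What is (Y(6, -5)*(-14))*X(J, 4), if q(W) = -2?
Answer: 42/17 ≈ 2.4706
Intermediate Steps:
Y(D, I) = 1
X(h, z) = 1/(-5 + (-2 + z)/(-1 + h)) (X(h, z) = 1/(-5 + (z - 2)/(h - 1)) = 1/(-5 + (-2 + z)/(-1 + h)))
(Y(6, -5)*(-14))*X(J, 4) = (1*(-14))*((-1 - 2)/(3 + 4 - 5*(-2))) = -14*(-3)/(3 + 4 + 10) = -14*(-3)/17 = -14*(-3/17) = 42/17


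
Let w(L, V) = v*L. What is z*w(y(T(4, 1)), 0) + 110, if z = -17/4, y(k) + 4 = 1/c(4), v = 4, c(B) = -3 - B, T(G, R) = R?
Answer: 1263/7 ≈ 180.43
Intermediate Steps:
y(k) = -29/7 (y(k) = -4 + 1/(-3 - 1*4) = -4 + 1/(-3 - 4) = -4 + 1/(-7) = -4 - ⅐ = -29/7)
w(L, V) = 4*L
z = -17/4 (z = -17*¼ = -17/4 ≈ -4.2500)
z*w(y(T(4, 1)), 0) + 110 = -17*(-29)/7 + 110 = -17/4*(-116/7) + 110 = 493/7 + 110 = 1263/7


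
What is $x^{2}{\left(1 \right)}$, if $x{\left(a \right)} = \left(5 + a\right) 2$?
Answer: $144$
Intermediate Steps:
$x{\left(a \right)} = 10 + 2 a$
$x^{2}{\left(1 \right)} = \left(10 + 2 \cdot 1\right)^{2} = \left(10 + 2\right)^{2} = 12^{2} = 144$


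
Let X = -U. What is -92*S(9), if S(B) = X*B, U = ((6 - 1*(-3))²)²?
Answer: 5432508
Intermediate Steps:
U = 6561 (U = ((6 + 3)²)² = (9²)² = 81² = 6561)
X = -6561 (X = -1*6561 = -6561)
S(B) = -6561*B
-92*S(9) = -(-603612)*9 = -92*(-59049) = 5432508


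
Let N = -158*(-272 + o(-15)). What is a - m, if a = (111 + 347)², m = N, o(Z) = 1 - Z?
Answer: 169316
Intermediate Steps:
N = 40448 (N = -158*(-272 + (1 - 1*(-15))) = -158*(-272 + (1 + 15)) = -158*(-272 + 16) = -158*(-256) = 40448)
m = 40448
a = 209764 (a = 458² = 209764)
a - m = 209764 - 1*40448 = 209764 - 40448 = 169316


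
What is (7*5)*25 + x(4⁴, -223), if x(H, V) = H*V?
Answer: -56213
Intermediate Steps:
(7*5)*25 + x(4⁴, -223) = (7*5)*25 + 4⁴*(-223) = 35*25 + 256*(-223) = 875 - 57088 = -56213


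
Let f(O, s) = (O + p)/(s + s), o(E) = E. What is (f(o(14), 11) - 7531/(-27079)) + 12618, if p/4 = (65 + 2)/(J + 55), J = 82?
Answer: 514956959318/40808053 ≈ 12619.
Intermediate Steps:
p = 268/137 (p = 4*((65 + 2)/(82 + 55)) = 4*(67/137) = 268/137 ≈ 1.9562)
f(O, s) = (268/137 + O)/(2*s) (f(O, s) = (O + 268/137)/(s + s) = (268/137 + O)/((2*s)) = (268/137 + O)*(1/(2*s)) = (268/137 + O)/(2*s))
(f(o(14), 11) - 7531/(-27079)) + 12618 = ((1/274)*(268 + 137*14)/11 - 7531/(-27079)) + 12618 = ((1/274)*(1/11)*(268 + 1918) - 7531*(-1/27079)) + 12618 = ((1/274)*(1/11)*2186 + 7531/27079) + 12618 = (1093/1507 + 7531/27079) + 12618 = 40946564/40808053 + 12618 = 514956959318/40808053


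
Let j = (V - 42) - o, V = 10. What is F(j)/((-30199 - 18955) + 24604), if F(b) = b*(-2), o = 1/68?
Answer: -2177/834700 ≈ -0.0026081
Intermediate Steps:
o = 1/68 ≈ 0.014706
j = -2177/68 (j = (10 - 42) - 1*1/68 = -32 - 1/68 = -2177/68 ≈ -32.015)
F(b) = -2*b
F(j)/((-30199 - 18955) + 24604) = (-2*(-2177/68))/((-30199 - 18955) + 24604) = 2177/(34*(-49154 + 24604)) = (2177/34)/(-24550) = (2177/34)*(-1/24550) = -2177/834700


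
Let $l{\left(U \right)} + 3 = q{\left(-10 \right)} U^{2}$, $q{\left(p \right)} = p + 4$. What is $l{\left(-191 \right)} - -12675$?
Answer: $-206214$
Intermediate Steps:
$q{\left(p \right)} = 4 + p$
$l{\left(U \right)} = -3 - 6 U^{2}$ ($l{\left(U \right)} = -3 + \left(4 - 10\right) U^{2} = -3 - 6 U^{2}$)
$l{\left(-191 \right)} - -12675 = \left(-3 - 6 \left(-191\right)^{2}\right) - -12675 = \left(-3 - 218886\right) + 12675 = -218889 + 12675 = -206214$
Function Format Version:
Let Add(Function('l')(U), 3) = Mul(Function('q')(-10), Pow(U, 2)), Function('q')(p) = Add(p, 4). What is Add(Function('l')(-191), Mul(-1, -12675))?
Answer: -206214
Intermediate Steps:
Function('q')(p) = Add(4, p)
Function('l')(U) = Add(-3, Mul(-6, Pow(U, 2))) (Function('l')(U) = Add(-3, Mul(Add(4, -10), Pow(U, 2))) = Add(-3, Mul(-6, Pow(U, 2))))
Add(Function('l')(-191), Mul(-1, -12675)) = Add(Add(-3, Mul(-6, Pow(-191, 2))), Mul(-1, -12675)) = Add(Add(-3, Mul(-6, 36481)), 12675) = Add(Add(-3, -218886), 12675) = Add(-218889, 12675) = -206214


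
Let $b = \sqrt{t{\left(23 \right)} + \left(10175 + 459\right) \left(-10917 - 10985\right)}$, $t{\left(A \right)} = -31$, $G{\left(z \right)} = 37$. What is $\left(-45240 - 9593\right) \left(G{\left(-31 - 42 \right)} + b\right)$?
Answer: $-2028821 - 54833 i \sqrt{232905899} \approx -2.0288 \cdot 10^{6} - 8.3682 \cdot 10^{8} i$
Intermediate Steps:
$b = i \sqrt{232905899}$ ($b = \sqrt{-31 + \left(10175 + 459\right) \left(-10917 - 10985\right)} = \sqrt{-31 + 10634 \left(-21902\right)} = \sqrt{-31 - 232905868} = \sqrt{-232905899} = i \sqrt{232905899} \approx 15261.0 i$)
$\left(-45240 - 9593\right) \left(G{\left(-31 - 42 \right)} + b\right) = \left(-45240 - 9593\right) \left(37 + i \sqrt{232905899}\right) = - 54833 \left(37 + i \sqrt{232905899}\right) = -2028821 - 54833 i \sqrt{232905899}$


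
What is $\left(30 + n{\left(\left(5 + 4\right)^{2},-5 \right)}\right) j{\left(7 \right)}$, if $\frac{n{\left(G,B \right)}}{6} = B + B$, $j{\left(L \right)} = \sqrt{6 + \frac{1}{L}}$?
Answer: $- \frac{30 \sqrt{301}}{7} \approx -74.354$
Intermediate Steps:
$n{\left(G,B \right)} = 12 B$ ($n{\left(G,B \right)} = 6 \left(B + B\right) = 6 \cdot 2 B = 12 B$)
$\left(30 + n{\left(\left(5 + 4\right)^{2},-5 \right)}\right) j{\left(7 \right)} = \left(30 + 12 \left(-5\right)\right) \sqrt{6 + \frac{1}{7}} = \left(30 - 60\right) \sqrt{6 + \frac{1}{7}} = - 30 \sqrt{\frac{43}{7}} = - 30 \frac{\sqrt{301}}{7} = - \frac{30 \sqrt{301}}{7}$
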